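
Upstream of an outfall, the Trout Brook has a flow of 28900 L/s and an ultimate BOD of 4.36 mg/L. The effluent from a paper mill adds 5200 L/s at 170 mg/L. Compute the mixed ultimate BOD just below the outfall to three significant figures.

Flow-weighted mixing: C = (Q_r C_r + Q_w C_w)/(Q_r + Q_w)
= (28900×4.36 + 5200×170)/(28900 + 5200) = 1.010×10^6/34100 = 29.62 mg/L.

29.6 mg/L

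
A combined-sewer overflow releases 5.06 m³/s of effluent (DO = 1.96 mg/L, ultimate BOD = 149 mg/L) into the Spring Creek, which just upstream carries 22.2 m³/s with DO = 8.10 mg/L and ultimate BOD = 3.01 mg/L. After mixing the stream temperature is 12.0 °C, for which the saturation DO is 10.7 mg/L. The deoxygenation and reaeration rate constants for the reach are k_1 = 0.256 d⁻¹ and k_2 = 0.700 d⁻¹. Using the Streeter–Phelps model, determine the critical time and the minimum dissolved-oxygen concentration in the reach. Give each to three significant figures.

t_c ≈ 1.72 d; minimum DO ≈ 3.61 mg/L

Mixed DO = (22.2×8.10 + 5.06×1.96)/(22.2+5.06) = 189.7/27.26 = 6.960 mg/L.
Mixed L₀ = (22.2×3.01 + 5.06×149)/(27.26) = 820.8/27.26 = 30.11 mg/L.
Initial deficit D₀ = C_s − DO₀ = 10.7 − 6.960 = 3.740 mg/L.
t_c = (1/0.4440) ln[(0.700/0.256)(1 − 3.740×0.4440/(0.256×30.11))] = 2.252 × ln(2.145) = 1.719 d.
D_c = (0.256/0.700) × 30.11 × e^(−0.256×1.719) = 0.3657 × 30.11 × 0.6440 = 7.091 mg/L.
Minimum DO = 10.7 − 7.091 = 3.609 mg/L.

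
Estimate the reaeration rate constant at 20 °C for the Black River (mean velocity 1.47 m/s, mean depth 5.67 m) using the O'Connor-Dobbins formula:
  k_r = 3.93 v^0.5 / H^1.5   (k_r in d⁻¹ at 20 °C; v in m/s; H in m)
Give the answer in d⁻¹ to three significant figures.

k_r = 3.93 × 1.47^0.5 / 5.67^1.5 = 3.93 × 1.212 / 13.50 = 0.3529 d⁻¹.

k_r ≈ 0.353 d⁻¹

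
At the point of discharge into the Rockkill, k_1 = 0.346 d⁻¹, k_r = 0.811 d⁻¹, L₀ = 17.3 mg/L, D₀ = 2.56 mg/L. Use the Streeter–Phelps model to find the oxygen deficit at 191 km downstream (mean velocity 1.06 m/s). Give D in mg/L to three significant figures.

D ≈ 4.36 mg/L

Travel time t = x/v = 191 km / (1.06 m/s) = 191000 m / 1.06 m/s = 180200 s = 2.086 d.
k_1 L₀/(k_r−k_1) = 0.346×17.3/(0.811−0.346) = 5.986/0.4650 = 12.87 mg/L.
e^(−k_1 t) = e^(−0.346×2.086) = 0.4860; e^(−k_r t) = e^(−0.811×2.086) = 0.1843.
D = 12.87 × (0.4860 − 0.1843) + 2.56 × 0.1843 = 3.884 + 0.4717 = 4.356 mg/L.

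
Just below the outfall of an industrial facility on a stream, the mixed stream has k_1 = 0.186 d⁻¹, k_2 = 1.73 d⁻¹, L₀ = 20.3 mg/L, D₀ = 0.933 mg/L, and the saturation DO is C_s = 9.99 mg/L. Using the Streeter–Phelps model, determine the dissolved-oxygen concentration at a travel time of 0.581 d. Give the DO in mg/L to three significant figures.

k_1 L₀/(k_2−k_1) = 0.186×20.3/(1.73−0.186) = 3.776/1.544 = 2.445 mg/L.
e^(−k_1 t) = e^(−0.186×0.5810) = 0.8976; e^(−k_2 t) = e^(−1.73×0.5810) = 0.3660.
D = 2.445 × (0.8976 − 0.3660) + 0.933 × 0.3660 = 1.300 + 0.3415 = 1.641 mg/L.
DO = C_s − D = 9.99 − 1.641 = 8.349 mg/L.

DO ≈ 8.35 mg/L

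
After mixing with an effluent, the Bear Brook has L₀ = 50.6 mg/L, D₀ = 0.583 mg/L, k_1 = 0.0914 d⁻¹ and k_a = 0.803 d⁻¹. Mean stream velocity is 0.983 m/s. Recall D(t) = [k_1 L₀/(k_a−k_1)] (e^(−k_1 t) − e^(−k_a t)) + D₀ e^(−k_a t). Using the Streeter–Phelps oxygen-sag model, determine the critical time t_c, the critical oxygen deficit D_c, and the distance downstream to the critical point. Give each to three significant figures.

t_c ≈ 2.92 d; D_c ≈ 4.41 mg/L; x_c ≈ 248 km

t_c = [1/(k_a−k_1)] ln[(k_a/k_1)(1 − D₀(k_a−k_1)/(k_1 L₀))]
= [1/(0.803−0.0914)] ln[(0.803/0.0914)(1 − 0.583×0.7116/(0.0914×50.6))]
= (1/0.7116) ln[8.786 × 0.9103] = 1.405 × ln(7.997) = 1.405 × 2.079 = 2.922 d.
L(t_c) = L₀ e^(−k_1 t_c) = 50.6 × 0.7656 = 38.74 mg/L, and at the critical point k_a D_c = k_1 L, so D_c = (0.0914/0.803) × 38.74 = 4.410 mg/L.
x_c = v t_c = 0.983 m/s × 2.922 d × 86400 s/d = 248100 m ≈ 248 km.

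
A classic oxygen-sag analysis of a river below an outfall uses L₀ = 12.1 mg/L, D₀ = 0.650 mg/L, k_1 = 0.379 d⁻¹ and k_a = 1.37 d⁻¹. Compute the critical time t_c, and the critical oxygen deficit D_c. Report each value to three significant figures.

With k_a/k_1 = 3.615 and 1 − D₀(k_a−k_1)/(k_1 L₀) = 0.8595,
t_c = ln(3.615 × 0.8595) / (1.37 − 0.379) = ln(3.107) / 0.9910 = 1.134/0.9910 = 1.144 d.
D_c = (k_1/k_a) L₀ e^(−k_1 t_c) = (0.379/1.37) × 12.1 × e^(−0.379×1.144) = 0.2766 × 12.1 × 0.6482 = 2.170 mg/L.

t_c ≈ 1.14 d; D_c ≈ 2.17 mg/L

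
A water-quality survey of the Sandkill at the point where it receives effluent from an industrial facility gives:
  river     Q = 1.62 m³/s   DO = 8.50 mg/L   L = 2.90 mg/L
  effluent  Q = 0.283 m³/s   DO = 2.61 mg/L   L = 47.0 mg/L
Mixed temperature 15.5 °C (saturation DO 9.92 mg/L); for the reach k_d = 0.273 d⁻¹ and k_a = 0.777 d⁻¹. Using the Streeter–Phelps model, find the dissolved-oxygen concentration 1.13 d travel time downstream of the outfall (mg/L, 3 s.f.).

DO ≈ 7.33 mg/L

Mixed DO = (1.62×8.50 + 0.283×2.61)/(1.62+0.283) = 14.51/1.903 = 7.624 mg/L.
Mixed L₀ = (1.62×2.90 + 0.283×47.0)/(1.903) = 18.00/1.903 = 9.458 mg/L.
Initial deficit D₀ = C_s − DO₀ = 9.92 − 7.624 = 2.296 mg/L.
D(1.13) = [0.273×9.458/(0.777−0.273)](e^(−0.273×1.13) − e^(−0.777×1.13)) + 2.296 e^(−0.777×1.13)
= 5.123 × (0.7346 − 0.4156) + 2.296 × 0.4156 = 2.588 mg/L.
DO = 9.92 − 2.588 = 7.332 mg/L.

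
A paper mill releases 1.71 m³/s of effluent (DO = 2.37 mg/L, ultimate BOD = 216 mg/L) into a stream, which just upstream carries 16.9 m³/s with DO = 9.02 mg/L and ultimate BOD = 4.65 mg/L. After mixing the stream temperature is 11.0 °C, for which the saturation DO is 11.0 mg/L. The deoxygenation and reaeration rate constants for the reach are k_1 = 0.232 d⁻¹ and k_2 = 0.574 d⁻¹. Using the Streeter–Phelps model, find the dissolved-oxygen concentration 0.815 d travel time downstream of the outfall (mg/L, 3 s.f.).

Mixed DO = (16.9×9.02 + 1.71×2.37)/(16.9+1.71) = 156.5/18.61 = 8.409 mg/L.
Mixed L₀ = (16.9×4.65 + 1.71×216)/(18.61) = 447.9/18.61 = 24.07 mg/L.
Initial deficit D₀ = C_s − DO₀ = 11.0 − 8.409 = 2.591 mg/L.
D(0.815) = [0.232×24.07/(0.574−0.232)](e^(−0.232×0.815) − e^(−0.574×0.815)) + 2.591 e^(−0.574×0.815)
= 16.33 × (0.8277 − 0.6264) + 2.591 × 0.6264 = 4.911 mg/L.
DO = 11.0 − 4.911 = 6.089 mg/L.

DO ≈ 6.09 mg/L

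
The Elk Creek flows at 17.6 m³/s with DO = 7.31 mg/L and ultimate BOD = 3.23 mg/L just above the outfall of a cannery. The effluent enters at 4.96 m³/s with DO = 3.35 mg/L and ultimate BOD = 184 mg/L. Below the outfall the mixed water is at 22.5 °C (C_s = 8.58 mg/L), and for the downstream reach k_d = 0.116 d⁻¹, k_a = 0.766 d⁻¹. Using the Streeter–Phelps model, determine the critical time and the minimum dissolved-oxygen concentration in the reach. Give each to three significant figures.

Mixed DO = (17.6×7.31 + 4.96×3.35)/(17.6+4.96) = 145.3/22.56 = 6.439 mg/L.
Mixed L₀ = (17.6×3.23 + 4.96×184)/(22.56) = 969.5/22.56 = 42.97 mg/L.
Initial deficit D₀ = C_s − DO₀ = 8.58 − 6.439 = 2.141 mg/L.
t_c = (1/0.6500) ln[(0.766/0.116)(1 − 2.141×0.6500/(0.116×42.97))] = 1.538 × ln(4.760) = 2.400 d.
D_c = (0.116/0.766) × 42.97 × e^(−0.116×2.400) = 0.1514 × 42.97 × 0.7570 = 4.926 mg/L.
Minimum DO = 8.58 − 4.926 = 3.654 mg/L.

t_c ≈ 2.40 d; minimum DO ≈ 3.65 mg/L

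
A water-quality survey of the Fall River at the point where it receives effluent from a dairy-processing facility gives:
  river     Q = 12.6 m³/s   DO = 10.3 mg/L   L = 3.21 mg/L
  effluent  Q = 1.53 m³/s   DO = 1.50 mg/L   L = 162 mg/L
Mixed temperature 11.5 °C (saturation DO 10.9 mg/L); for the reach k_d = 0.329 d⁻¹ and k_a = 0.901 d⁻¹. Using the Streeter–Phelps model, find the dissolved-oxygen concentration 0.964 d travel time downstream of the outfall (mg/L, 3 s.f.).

Mixed DO = (12.6×10.3 + 1.53×1.50)/(12.6+1.53) = 132.1/14.13 = 9.347 mg/L.
Mixed L₀ = (12.6×3.21 + 1.53×162)/(14.13) = 288.3/14.13 = 20.40 mg/L.
Initial deficit D₀ = C_s − DO₀ = 10.9 − 9.347 = 1.553 mg/L.
D(0.964) = [0.329×20.40/(0.901−0.329)](e^(−0.329×0.964) − e^(−0.901×0.964)) + 1.553 e^(−0.901×0.964)
= 11.74 × (0.7282 − 0.4196) + 1.553 × 0.4196 = 4.274 mg/L.
DO = 10.9 − 4.274 = 6.626 mg/L.

DO ≈ 6.63 mg/L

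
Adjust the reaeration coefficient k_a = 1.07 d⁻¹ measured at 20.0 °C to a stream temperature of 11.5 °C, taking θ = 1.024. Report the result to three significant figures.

k_a ≈ 0.875 d⁻¹

k_a(T₂) = k_a(T₁) · θ^(T₂−T₁) = 1.07 × 1.024^(11.5−20.0)
= 1.07 × 1.024^-8.50 = 1.07 × 0.8174 = 0.8746 d⁻¹.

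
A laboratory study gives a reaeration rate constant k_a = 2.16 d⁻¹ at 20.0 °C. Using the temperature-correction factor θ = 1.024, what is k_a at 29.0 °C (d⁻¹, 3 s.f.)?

k_a ≈ 2.67 d⁻¹

k_a(T₂) = k_a(T₁) · θ^(T₂−T₁) = 2.16 × 1.024^(29.0−20.0)
= 2.16 × 1.024^9.00 = 2.16 × 1.238 = 2.674 d⁻¹.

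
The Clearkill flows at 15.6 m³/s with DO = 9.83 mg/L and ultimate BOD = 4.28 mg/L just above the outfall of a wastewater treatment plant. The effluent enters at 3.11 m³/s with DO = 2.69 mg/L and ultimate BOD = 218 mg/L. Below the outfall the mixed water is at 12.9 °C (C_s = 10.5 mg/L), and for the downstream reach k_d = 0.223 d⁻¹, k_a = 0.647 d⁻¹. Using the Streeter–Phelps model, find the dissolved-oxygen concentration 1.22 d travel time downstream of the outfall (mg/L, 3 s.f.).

DO ≈ 3.22 mg/L

Mixed DO = (15.6×9.83 + 3.11×2.69)/(15.6+3.11) = 161.7/18.71 = 8.643 mg/L.
Mixed L₀ = (15.6×4.28 + 3.11×218)/(18.71) = 744.7/18.71 = 39.80 mg/L.
Initial deficit D₀ = C_s − DO₀ = 10.5 − 8.643 = 1.857 mg/L.
D(1.22) = [0.223×39.80/(0.647−0.223)](e^(−0.223×1.22) − e^(−0.647×1.22)) + 1.857 e^(−0.647×1.22)
= 20.94 × (0.7618 − 0.4541) + 1.857 × 0.4541 = 7.284 mg/L.
DO = 10.5 − 7.284 = 3.216 mg/L.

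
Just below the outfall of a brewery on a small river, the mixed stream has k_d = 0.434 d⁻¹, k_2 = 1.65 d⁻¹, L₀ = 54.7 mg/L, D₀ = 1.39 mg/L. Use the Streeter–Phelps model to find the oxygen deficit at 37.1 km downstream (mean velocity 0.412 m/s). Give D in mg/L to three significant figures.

D ≈ 9.17 mg/L

Travel time t = x/v = 37.1 km / (0.412 m/s) = 37100 m / 0.412 m/s = 90050 s = 1.042 d.
k_d L₀/(k_2−k_d) = 0.434×54.7/(1.65−0.434) = 23.74/1.216 = 19.52 mg/L.
e^(−k_d t) = e^(−0.434×1.042) = 0.6361; e^(−k_2 t) = e^(−1.65×1.042) = 0.1791.
D = 19.52 × (0.6361 − 0.1791) + 1.39 × 0.1791 = 8.922 + 0.2490 = 9.171 mg/L.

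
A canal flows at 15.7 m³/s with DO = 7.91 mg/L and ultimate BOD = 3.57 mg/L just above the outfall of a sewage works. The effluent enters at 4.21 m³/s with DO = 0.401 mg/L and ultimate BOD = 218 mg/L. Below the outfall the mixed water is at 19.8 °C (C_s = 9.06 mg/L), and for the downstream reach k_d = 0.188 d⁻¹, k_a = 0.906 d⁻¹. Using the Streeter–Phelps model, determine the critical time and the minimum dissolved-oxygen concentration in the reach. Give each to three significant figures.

Mixed DO = (15.7×7.91 + 4.21×0.401)/(15.7+4.21) = 125.9/19.91 = 6.322 mg/L.
Mixed L₀ = (15.7×3.57 + 4.21×218)/(19.91) = 973.8/19.91 = 48.91 mg/L.
Initial deficit D₀ = C_s − DO₀ = 9.06 − 6.322 = 2.738 mg/L.
t_c = (1/0.7180) ln[(0.906/0.188)(1 − 2.738×0.7180/(0.188×48.91))] = 1.393 × ln(3.789) = 1.855 d.
D_c = (0.188/0.906) × 48.91 × e^(−0.188×1.855) = 0.2075 × 48.91 × 0.7055 = 7.161 mg/L.
Minimum DO = 9.06 − 7.161 = 1.899 mg/L.

t_c ≈ 1.86 d; minimum DO ≈ 1.90 mg/L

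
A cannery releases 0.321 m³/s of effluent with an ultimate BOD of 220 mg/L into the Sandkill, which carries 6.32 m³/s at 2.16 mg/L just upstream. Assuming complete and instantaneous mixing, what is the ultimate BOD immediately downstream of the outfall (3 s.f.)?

12.7 mg/L

Flow-weighted mixing: C = (Q_r C_r + Q_w C_w)/(Q_r + Q_w)
= (6.32×2.16 + 0.321×220)/(6.32 + 0.321) = 84.27/6.641 = 12.69 mg/L.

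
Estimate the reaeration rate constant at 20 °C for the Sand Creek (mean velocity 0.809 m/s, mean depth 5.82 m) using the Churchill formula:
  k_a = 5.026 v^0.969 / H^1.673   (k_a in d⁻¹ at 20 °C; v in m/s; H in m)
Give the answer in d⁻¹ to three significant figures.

k_a = 5.026 × 0.809^0.969 / 5.82^1.673 = 5.026 × 0.8143 / 19.04 = 0.2149 d⁻¹.

k_a ≈ 0.215 d⁻¹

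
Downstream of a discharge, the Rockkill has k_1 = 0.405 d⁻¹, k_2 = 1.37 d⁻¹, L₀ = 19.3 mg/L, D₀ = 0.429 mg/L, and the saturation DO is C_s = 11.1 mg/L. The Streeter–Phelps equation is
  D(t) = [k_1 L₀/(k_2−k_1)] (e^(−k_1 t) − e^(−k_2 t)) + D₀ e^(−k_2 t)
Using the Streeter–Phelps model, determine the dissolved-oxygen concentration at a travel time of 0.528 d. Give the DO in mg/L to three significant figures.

k_1 L₀/(k_2−k_1) = 0.405×19.3/(1.37−0.405) = 7.817/0.9650 = 8.100 mg/L.
e^(−k_1 t) = e^(−0.405×0.5280) = 0.8075; e^(−k_2 t) = e^(−1.37×0.5280) = 0.4851.
D = 8.100 × (0.8075 − 0.4851) + 0.429 × 0.4851 = 2.611 + 0.2081 = 2.819 mg/L.
DO = C_s − D = 11.1 − 2.819 = 8.281 mg/L.

DO ≈ 8.28 mg/L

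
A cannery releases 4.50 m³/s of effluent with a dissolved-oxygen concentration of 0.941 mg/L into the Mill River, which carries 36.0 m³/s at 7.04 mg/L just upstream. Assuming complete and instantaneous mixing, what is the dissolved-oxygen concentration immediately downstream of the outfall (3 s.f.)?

6.36 mg/L

Flow-weighted mixing: C = (Q_r C_r + Q_w C_w)/(Q_r + Q_w)
= (36.0×7.04 + 4.50×0.941)/(36.0 + 4.50) = 257.7/40.50 = 6.362 mg/L.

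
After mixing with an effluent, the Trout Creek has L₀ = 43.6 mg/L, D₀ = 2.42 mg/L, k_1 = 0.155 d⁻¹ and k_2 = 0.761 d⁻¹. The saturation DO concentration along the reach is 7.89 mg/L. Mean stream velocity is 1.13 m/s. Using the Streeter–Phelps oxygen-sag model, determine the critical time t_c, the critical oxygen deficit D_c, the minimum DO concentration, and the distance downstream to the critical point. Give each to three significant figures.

t_c = [1/(k_2−k_1)] ln[(k_2/k_1)(1 − D₀(k_2−k_1)/(k_1 L₀))]
= [1/(0.761−0.155)] ln[(0.761/0.155)(1 − 2.42×0.6060/(0.155×43.6))]
= (1/0.6060) ln[4.910 × 0.7830] = 1.650 × ln(3.844) = 1.650 × 1.347 = 2.222 d.
D_c = (k_1/k_2) L₀ e^(−k_1 t_c) = (0.155/0.761) × 43.6 × e^(−0.155×2.222) = 0.2037 × 43.6 × 0.7086 = 6.293 mg/L.
Minimum DO = C_s − D_c = 7.89 − 6.293 = 1.597 mg/L.
x_c = v t_c = 1.13 m/s × 2.222 d × 86400 s/d = 216900 m ≈ 217 km.

t_c ≈ 2.22 d; D_c ≈ 6.29 mg/L; min DO ≈ 1.60 mg/L; x_c ≈ 217 km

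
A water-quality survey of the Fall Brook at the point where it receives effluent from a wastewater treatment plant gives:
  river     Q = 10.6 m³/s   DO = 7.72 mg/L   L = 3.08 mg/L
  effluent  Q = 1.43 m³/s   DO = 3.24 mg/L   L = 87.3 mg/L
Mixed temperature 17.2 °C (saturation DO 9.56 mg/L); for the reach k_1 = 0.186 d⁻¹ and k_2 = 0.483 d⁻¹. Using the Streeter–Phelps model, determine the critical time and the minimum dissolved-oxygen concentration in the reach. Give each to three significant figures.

Mixed DO = (10.6×7.72 + 1.43×3.24)/(10.6+1.43) = 86.47/12.03 = 7.187 mg/L.
Mixed L₀ = (10.6×3.08 + 1.43×87.3)/(12.03) = 157.5/12.03 = 13.09 mg/L.
Initial deficit D₀ = C_s − DO₀ = 9.56 − 7.187 = 2.373 mg/L.
t_c = (1/0.2970) ln[(0.483/0.186)(1 − 2.373×0.2970/(0.186×13.09))] = 3.367 × ln(1.845) = 2.063 d.
D_c = (0.186/0.483) × 13.09 × e^(−0.186×2.063) = 0.3851 × 13.09 × 0.6814 = 3.435 mg/L.
Minimum DO = 9.56 − 3.435 = 6.125 mg/L.

t_c ≈ 2.06 d; minimum DO ≈ 6.13 mg/L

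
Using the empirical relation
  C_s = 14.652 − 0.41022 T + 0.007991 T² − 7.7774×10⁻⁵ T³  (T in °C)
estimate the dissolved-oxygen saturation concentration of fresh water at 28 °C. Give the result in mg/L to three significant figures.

C_s = 14.652 − 0.41022×28 + 0.007991×28² − 7.7774×10⁻⁵×28³ = 7.723 mg/L.

C_s ≈ 7.72 mg/L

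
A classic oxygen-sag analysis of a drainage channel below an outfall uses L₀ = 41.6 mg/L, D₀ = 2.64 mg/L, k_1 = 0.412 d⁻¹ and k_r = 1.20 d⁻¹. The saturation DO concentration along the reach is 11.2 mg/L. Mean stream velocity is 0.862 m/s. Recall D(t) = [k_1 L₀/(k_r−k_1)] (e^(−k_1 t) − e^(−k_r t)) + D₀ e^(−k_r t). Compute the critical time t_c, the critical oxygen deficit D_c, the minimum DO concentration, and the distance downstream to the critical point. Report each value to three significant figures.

With k_r/k_1 = 2.913 and 1 − D₀(k_r−k_1)/(k_1 L₀) = 0.8786,
t_c = ln(2.913 × 0.8786) / (1.20 − 0.412) = ln(2.559) / 0.7880 = 0.9397/0.7880 = 1.192 d.
L(t_c) = L₀ e^(−k_1 t_c) = 41.6 × 0.6118 = 25.45 mg/L, and at the critical point k_r D_c = k_1 L, so D_c = (0.412/1.20) × 25.45 = 8.739 mg/L.
Minimum DO = C_s − D_c = 11.2 − 8.739 = 2.461 mg/L.
x_c = v t_c = 0.862 m/s × 1.192 d × 86400 s/d = 88810 m ≈ 88.8 km.

t_c ≈ 1.19 d; D_c ≈ 8.74 mg/L; min DO ≈ 2.46 mg/L; x_c ≈ 88.8 km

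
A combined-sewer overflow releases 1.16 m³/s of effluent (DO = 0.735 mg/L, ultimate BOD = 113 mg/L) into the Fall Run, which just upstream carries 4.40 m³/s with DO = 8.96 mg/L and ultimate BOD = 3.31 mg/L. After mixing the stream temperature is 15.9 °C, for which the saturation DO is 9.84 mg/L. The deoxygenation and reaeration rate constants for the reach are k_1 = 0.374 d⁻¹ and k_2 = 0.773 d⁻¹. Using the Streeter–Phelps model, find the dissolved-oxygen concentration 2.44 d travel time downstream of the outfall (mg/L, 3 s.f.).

DO ≈ 3.31 mg/L

Mixed DO = (4.40×8.96 + 1.16×0.735)/(4.40+1.16) = 40.28/5.560 = 7.244 mg/L.
Mixed L₀ = (4.40×3.31 + 1.16×113)/(5.560) = 145.6/5.560 = 26.19 mg/L.
Initial deficit D₀ = C_s − DO₀ = 9.84 − 7.244 = 2.596 mg/L.
D(2.44) = [0.374×26.19/(0.773−0.374)](e^(−0.374×2.44) − e^(−0.773×2.44)) + 2.596 e^(−0.773×2.44)
= 24.55 × (0.4015 − 0.1517) + 2.596 × 0.1517 = 6.528 mg/L.
DO = 9.84 − 6.528 = 3.312 mg/L.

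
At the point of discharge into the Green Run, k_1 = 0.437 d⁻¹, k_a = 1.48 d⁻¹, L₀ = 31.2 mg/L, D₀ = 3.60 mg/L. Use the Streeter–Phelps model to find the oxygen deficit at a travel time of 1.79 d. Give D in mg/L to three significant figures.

k_1 L₀/(k_a−k_1) = 0.437×31.2/(1.48−0.437) = 13.63/1.043 = 13.07 mg/L.
e^(−k_1 t) = e^(−0.437×1.790) = 0.4574; e^(−k_a t) = e^(−1.48×1.790) = 0.07071.
D = 13.07 × (0.4574 − 0.07071) + 3.60 × 0.07071 = 5.055 + 0.2545 = 5.309 mg/L.

D ≈ 5.31 mg/L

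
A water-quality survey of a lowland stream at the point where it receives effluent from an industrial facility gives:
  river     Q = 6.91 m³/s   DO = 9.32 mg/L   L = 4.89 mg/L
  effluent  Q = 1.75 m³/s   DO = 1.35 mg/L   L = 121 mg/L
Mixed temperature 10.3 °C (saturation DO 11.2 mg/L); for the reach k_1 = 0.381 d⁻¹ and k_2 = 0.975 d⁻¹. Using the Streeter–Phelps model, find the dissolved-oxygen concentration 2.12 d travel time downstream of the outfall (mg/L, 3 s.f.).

DO ≈ 4.95 mg/L

Mixed DO = (6.91×9.32 + 1.75×1.35)/(6.91+1.75) = 66.76/8.660 = 7.709 mg/L.
Mixed L₀ = (6.91×4.89 + 1.75×121)/(8.660) = 245.5/8.660 = 28.35 mg/L.
Initial deficit D₀ = C_s − DO₀ = 11.2 − 7.709 = 3.491 mg/L.
D(2.12) = [0.381×28.35/(0.975−0.381)](e^(−0.381×2.12) − e^(−0.975×2.12)) + 3.491 e^(−0.975×2.12)
= 18.19 × (0.4459 − 0.1266) + 3.491 × 0.1266 = 6.249 mg/L.
DO = 11.2 − 6.249 = 4.951 mg/L.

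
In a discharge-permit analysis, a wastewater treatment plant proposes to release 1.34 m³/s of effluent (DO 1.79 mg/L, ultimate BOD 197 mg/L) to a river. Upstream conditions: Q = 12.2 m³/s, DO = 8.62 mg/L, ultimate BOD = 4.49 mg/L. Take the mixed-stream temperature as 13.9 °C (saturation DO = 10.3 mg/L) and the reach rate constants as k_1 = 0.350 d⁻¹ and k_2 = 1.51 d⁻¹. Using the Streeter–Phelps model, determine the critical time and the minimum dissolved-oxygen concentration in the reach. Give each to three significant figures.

Mixed DO = (12.2×8.62 + 1.34×1.79)/(12.2+1.34) = 107.6/13.54 = 7.944 mg/L.
Mixed L₀ = (12.2×4.49 + 1.34×197)/(13.54) = 318.8/13.54 = 23.54 mg/L.
Initial deficit D₀ = C_s − DO₀ = 10.3 − 7.944 = 2.356 mg/L.
t_c = (1/1.160) ln[(1.51/0.350)(1 − 2.356×1.160/(0.350×23.54))] = 0.8621 × ln(2.883) = 0.9129 d.
D_c = (0.350/1.51) × 23.54 × e^(−0.350×0.9129) = 0.2318 × 23.54 × 0.7265 = 3.964 mg/L.
Minimum DO = 10.3 − 3.964 = 6.336 mg/L.

t_c ≈ 0.913 d; minimum DO ≈ 6.34 mg/L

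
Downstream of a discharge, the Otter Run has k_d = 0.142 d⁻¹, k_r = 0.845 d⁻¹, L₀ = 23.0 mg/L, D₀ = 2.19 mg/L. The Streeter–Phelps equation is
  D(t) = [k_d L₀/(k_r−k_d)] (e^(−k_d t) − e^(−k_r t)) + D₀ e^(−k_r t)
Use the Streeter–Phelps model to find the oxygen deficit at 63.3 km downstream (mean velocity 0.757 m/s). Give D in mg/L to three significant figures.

D ≈ 2.97 mg/L

Travel time t = x/v = 63.3 km / (0.757 m/s) = 63300 m / 0.757 m/s = 83620 s = 0.9678 d.
k_d L₀/(k_r−k_d) = 0.142×23.0/(0.845−0.142) = 3.266/0.7030 = 4.646 mg/L.
e^(−k_d t) = e^(−0.142×0.9678) = 0.8716; e^(−k_r t) = e^(−0.845×0.9678) = 0.4414.
D = 4.646 × (0.8716 − 0.4414) + 2.19 × 0.4414 = 1.999 + 0.9667 = 2.965 mg/L.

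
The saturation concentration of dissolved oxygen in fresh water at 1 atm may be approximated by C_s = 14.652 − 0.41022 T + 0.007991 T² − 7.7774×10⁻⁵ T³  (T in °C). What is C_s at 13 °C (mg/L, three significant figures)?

C_s = 14.652 − 0.41022×13 + 0.007991×13² − 7.7774×10⁻⁵×13³ = 10.50 mg/L.

C_s ≈ 10.5 mg/L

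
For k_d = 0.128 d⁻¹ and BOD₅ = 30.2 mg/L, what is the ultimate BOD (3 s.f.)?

BOD₅ = L₀(1 − e^(−5k_d)) ⇒ L₀ = BOD₅ / (1 − e^(−5×0.128))
= 30.2 / (1 − 0.5273) = 30.2 / 0.4727 = 63.89 mg/L.

L₀ ≈ 63.9 mg/L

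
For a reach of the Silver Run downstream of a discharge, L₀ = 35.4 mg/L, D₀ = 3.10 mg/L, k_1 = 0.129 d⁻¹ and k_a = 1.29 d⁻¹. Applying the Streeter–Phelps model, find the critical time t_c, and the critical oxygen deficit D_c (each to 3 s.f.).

At the critical point dD/dt = 0, so k_1 L₀ e^(−k_1 t) = k_a D. Substituting D(t) from the Streeter–Phelps equation and solving for t gives
t_c = ln[(k_a/k_1)(1 − D₀(k_a−k_1)/(k_1 L₀))] / (k_a−k_1).
Here k_a−k_1 = 1.161 d⁻¹ and 1 − D₀(k_a−k_1)/(k_1 L₀) = 1 − 3.10×1.161/(0.129×35.4) = 0.2119, so
t_c = ln(10.00 × 0.2119) / 1.161 = 0.7508 / 1.161 = 0.6467 d.
L(t_c) = L₀ e^(−k_1 t_c) = 35.4 × 0.9200 = 32.57 mg/L, and at the critical point k_a D_c = k_1 L, so D_c = (0.129/1.29) × 32.57 = 3.257 mg/L.

t_c ≈ 0.647 d; D_c ≈ 3.26 mg/L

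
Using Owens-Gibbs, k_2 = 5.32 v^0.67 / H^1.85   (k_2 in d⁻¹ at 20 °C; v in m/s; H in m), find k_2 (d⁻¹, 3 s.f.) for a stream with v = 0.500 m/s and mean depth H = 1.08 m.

k_2 ≈ 2.90 d⁻¹

k_2 = 5.32 × 0.500^0.67 / 1.08^1.85 = 5.32 × 0.6285 / 1.153 = 2.900 d⁻¹.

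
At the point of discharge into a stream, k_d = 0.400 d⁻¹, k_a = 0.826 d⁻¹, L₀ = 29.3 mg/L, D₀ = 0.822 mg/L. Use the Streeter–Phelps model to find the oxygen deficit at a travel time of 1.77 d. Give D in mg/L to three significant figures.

D ≈ 7.37 mg/L

k_d L₀/(k_a−k_d) = 0.400×29.3/(0.826−0.400) = 11.72/0.4260 = 27.51 mg/L.
e^(−k_d t) = e^(−0.400×1.770) = 0.4926; e^(−k_a t) = e^(−0.826×1.770) = 0.2318.
D = 27.51 × (0.4926 − 0.2318) + 0.822 × 0.2318 = 7.177 + 0.1905 = 7.367 mg/L.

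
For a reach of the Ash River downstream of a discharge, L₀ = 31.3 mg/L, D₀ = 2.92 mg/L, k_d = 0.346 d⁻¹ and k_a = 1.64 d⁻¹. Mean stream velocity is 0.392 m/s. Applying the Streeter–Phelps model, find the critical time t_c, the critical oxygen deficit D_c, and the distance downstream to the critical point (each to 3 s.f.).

With k_a/k_d = 4.740 and 1 − D₀(k_a−k_d)/(k_d L₀) = 0.6511,
t_c = ln(4.740 × 0.6511) / (1.64 − 0.346) = ln(3.086) / 1.294 = 1.127/1.294 = 0.8709 d.
L(t_c) = L₀ e^(−k_d t_c) = 31.3 × 0.7398 = 23.16 mg/L, and at the critical point k_a D_c = k_d L, so D_c = (0.346/1.64) × 23.16 = 4.886 mg/L.
x_c = v t_c = 0.392 m/s × 0.8709 d × 86400 s/d = 29500 m ≈ 29.5 km.

t_c ≈ 0.871 d; D_c ≈ 4.89 mg/L; x_c ≈ 29.5 km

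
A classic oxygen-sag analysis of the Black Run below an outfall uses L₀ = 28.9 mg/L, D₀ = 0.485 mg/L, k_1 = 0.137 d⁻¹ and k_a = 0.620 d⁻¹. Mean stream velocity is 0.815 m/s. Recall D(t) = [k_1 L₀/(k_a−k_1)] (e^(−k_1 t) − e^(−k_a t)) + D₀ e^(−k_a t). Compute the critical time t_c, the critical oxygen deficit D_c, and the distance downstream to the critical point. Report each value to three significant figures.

t_c ≈ 3.00 d; D_c ≈ 4.23 mg/L; x_c ≈ 211 km

At the critical point dD/dt = 0, so k_1 L₀ e^(−k_1 t) = k_a D. Substituting D(t) from the Streeter–Phelps equation and solving for t gives
t_c = ln[(k_a/k_1)(1 − D₀(k_a−k_1)/(k_1 L₀))] / (k_a−k_1).
Here k_a−k_1 = 0.4830 d⁻¹ and 1 − D₀(k_a−k_1)/(k_1 L₀) = 1 − 0.485×0.4830/(0.137×28.9) = 0.9408, so
t_c = ln(4.526 × 0.9408) / 0.4830 = 1.449 / 0.4830 = 2.999 d.
D_c = (k_1/k_a) L₀ e^(−k_1 t_c) = (0.137/0.620) × 28.9 × e^(−0.137×2.999) = 0.2210 × 28.9 × 0.6630 = 4.234 mg/L.
x_c = v t_c = 0.815 m/s × 2.999 d × 86400 s/d = 211200 m ≈ 211 km.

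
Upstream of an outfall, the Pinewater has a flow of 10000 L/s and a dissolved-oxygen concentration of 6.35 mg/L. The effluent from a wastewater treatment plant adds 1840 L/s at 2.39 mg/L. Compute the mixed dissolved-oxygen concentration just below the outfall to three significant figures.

5.73 mg/L

Flow-weighted mixing: C = (Q_r C_r + Q_w C_w)/(Q_r + Q_w)
= (10000×6.35 + 1840×2.39)/(10000 + 1840) = 67900/11840 = 5.735 mg/L.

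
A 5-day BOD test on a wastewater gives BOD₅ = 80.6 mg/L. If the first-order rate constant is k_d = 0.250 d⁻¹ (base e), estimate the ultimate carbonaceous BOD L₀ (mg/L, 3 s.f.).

L₀ ≈ 113 mg/L

BOD₅ = L₀(1 − e^(−5k_d)) ⇒ L₀ = BOD₅ / (1 − e^(−5×0.250))
= 80.6 / (1 − 0.2865) = 80.6 / 0.7135 = 113.0 mg/L.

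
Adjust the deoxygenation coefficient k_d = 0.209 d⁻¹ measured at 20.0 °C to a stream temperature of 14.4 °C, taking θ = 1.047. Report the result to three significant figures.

k_d ≈ 0.162 d⁻¹

k_d(T₂) = k_d(T₁) · θ^(T₂−T₁) = 0.209 × 1.047^(14.4−20.0)
= 0.209 × 1.047^-5.60 = 0.209 × 0.7732 = 0.1616 d⁻¹.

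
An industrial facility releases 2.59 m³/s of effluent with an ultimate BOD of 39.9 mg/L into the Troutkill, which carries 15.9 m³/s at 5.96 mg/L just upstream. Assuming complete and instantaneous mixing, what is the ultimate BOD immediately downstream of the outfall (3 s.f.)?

10.7 mg/L

Flow-weighted mixing: C = (Q_r C_r + Q_w C_w)/(Q_r + Q_w)
= (15.9×5.96 + 2.59×39.9)/(15.9 + 2.59) = 198.1/18.49 = 10.71 mg/L.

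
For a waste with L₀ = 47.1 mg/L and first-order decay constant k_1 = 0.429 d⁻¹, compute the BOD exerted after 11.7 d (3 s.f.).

y_t = L₀(1 − e^(−k_1 t)) = 47.1 × (1 − e^(−0.429×11.7))
= 47.1 × (1 − 0.006609) = 47.1 × 0.9934 = 46.79 mg/L.

y ≈ 46.8 mg/L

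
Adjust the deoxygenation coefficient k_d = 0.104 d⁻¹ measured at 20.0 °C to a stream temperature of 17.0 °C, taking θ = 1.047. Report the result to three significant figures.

k_d ≈ 0.0906 d⁻¹

k_d(T₂) = k_d(T₁) · θ^(T₂−T₁) = 0.104 × 1.047^(17.0−20.0)
= 0.104 × 1.047^-3.00 = 0.104 × 0.8713 = 0.09061 d⁻¹.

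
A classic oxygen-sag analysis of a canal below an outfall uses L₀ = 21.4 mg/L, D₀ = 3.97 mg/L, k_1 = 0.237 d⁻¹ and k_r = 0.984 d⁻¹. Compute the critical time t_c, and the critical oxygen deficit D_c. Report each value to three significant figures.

At the critical point dD/dt = 0, so k_1 L₀ e^(−k_1 t) = k_r D. Substituting D(t) from the Streeter–Phelps equation and solving for t gives
t_c = ln[(k_r/k_1)(1 − D₀(k_r−k_1)/(k_1 L₀))] / (k_r−k_1).
Here k_r−k_1 = 0.7470 d⁻¹ and 1 − D₀(k_r−k_1)/(k_1 L₀) = 1 − 3.97×0.7470/(0.237×21.4) = 0.4153, so
t_c = ln(4.152 × 0.4153) / 0.7470 = 0.5448 / 0.7470 = 0.7293 d.
D_c = (k_1/k_r) L₀ e^(−k_1 t_c) = (0.237/0.984) × 21.4 × e^(−0.237×0.7293) = 0.2409 × 21.4 × 0.8413 = 4.336 mg/L.

t_c ≈ 0.729 d; D_c ≈ 4.34 mg/L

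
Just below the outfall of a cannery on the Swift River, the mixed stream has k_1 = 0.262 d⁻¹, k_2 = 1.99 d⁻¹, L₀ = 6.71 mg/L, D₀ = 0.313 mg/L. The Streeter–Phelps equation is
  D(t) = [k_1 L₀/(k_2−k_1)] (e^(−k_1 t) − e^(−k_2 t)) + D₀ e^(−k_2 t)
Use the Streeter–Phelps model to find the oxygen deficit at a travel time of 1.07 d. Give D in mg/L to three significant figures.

k_1 L₀/(k_2−k_1) = 0.262×6.71/(1.99−0.262) = 1.758/1.728 = 1.017 mg/L.
e^(−k_1 t) = e^(−0.262×1.070) = 0.7555; e^(−k_2 t) = e^(−1.99×1.070) = 0.1189.
D = 1.017 × (0.7555 − 0.1189) + 0.313 × 0.1189 = 0.6477 + 0.03722 = 0.6849 mg/L.

D ≈ 0.685 mg/L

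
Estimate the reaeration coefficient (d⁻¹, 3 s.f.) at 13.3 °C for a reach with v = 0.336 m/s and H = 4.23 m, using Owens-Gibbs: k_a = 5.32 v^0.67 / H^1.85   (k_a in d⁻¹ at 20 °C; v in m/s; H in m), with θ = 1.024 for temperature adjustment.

k_a(20) = 5.32 × 0.336^0.67 / 4.23^1.85 = 5.32 × 0.4816 / 14.41 = 0.1778 d⁻¹.
k_a(13.3) = 0.1778 × 1.024^(13.3−20) = 0.1778 × 0.8531 = 0.1516 d⁻¹.

k_a ≈ 0.152 d⁻¹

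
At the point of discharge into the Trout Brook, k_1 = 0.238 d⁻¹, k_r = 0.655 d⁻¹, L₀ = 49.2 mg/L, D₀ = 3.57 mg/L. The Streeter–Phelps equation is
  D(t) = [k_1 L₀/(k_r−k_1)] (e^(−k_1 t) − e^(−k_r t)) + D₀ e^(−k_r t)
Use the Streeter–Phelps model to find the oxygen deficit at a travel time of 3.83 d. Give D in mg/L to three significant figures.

k_1 L₀/(k_r−k_1) = 0.238×49.2/(0.655−0.238) = 11.71/0.4170 = 28.08 mg/L.
e^(−k_1 t) = e^(−0.238×3.830) = 0.4019; e^(−k_r t) = e^(−0.655×3.830) = 0.08138.
D = 28.08 × (0.4019 − 0.08138) + 3.57 × 0.08138 = 9.001 + 0.2905 = 9.291 mg/L.

D ≈ 9.29 mg/L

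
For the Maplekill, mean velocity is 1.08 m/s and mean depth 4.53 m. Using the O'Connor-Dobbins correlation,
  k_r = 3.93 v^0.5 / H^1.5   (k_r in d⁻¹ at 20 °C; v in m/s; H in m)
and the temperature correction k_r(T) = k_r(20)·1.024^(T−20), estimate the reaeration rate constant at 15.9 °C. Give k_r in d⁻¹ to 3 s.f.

k_r(20) = 3.93 × 1.08^0.5 / 4.53^1.5 = 3.93 × 1.039 / 9.642 = 0.4236 d⁻¹.
k_r(15.9) = 0.4236 × 1.024^(15.9−20) = 0.4236 × 0.9073 = 0.3844 d⁻¹.

k_r ≈ 0.384 d⁻¹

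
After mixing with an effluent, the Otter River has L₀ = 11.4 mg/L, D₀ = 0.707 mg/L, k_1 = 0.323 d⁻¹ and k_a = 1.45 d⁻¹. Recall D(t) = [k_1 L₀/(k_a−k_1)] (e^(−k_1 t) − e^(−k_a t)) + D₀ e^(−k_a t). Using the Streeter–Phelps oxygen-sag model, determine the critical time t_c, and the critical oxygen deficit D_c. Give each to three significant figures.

With k_a/k_1 = 4.489 and 1 − D₀(k_a−k_1)/(k_1 L₀) = 0.7836,
t_c = ln(4.489 × 0.7836) / (1.45 − 0.323) = ln(3.518) / 1.127 = 1.258/1.127 = 1.116 d.
D_c = (k_1/k_a) L₀ e^(−k_1 t_c) = (0.323/1.45) × 11.4 × e^(−0.323×1.116) = 0.2228 × 11.4 × 0.6973 = 1.771 mg/L.

t_c ≈ 1.12 d; D_c ≈ 1.77 mg/L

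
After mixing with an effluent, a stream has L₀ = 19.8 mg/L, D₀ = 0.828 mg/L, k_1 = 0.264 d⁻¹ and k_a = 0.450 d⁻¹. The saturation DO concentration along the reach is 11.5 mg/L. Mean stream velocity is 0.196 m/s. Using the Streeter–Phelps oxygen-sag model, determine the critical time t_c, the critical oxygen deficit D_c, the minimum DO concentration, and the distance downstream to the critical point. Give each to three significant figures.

With k_a/k_1 = 1.705 and 1 − D₀(k_a−k_1)/(k_1 L₀) = 0.9705,
t_c = ln(1.705 × 0.9705) / (0.450 − 0.264) = ln(1.654) / 0.1860 = 0.5034/0.1860 = 2.706 d.
L(t_c) = L₀ e^(−k_1 t_c) = 19.8 × 0.4894 = 9.691 mg/L, and at the critical point k_a D_c = k_1 L, so D_c = (0.264/0.450) × 9.691 = 5.685 mg/L.
Minimum DO = C_s − D_c = 11.5 − 5.685 = 5.815 mg/L.
x_c = v t_c = 0.196 m/s × 2.706 d × 86400 s/d = 45830 m ≈ 45.8 km.

t_c ≈ 2.71 d; D_c ≈ 5.69 mg/L; min DO ≈ 5.81 mg/L; x_c ≈ 45.8 km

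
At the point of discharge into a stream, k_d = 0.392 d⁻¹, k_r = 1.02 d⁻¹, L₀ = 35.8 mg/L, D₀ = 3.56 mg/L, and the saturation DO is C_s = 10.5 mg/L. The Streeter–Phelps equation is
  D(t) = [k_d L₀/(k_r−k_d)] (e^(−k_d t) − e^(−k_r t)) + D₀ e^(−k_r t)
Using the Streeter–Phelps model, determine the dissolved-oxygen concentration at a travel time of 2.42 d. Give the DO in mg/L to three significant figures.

k_d L₀/(k_r−k_d) = 0.392×35.8/(1.02−0.392) = 14.03/0.6280 = 22.35 mg/L.
e^(−k_d t) = e^(−0.392×2.420) = 0.3873; e^(−k_r t) = e^(−1.02×2.420) = 0.08472.
D = 22.35 × (0.3873 − 0.08472) + 3.56 × 0.08472 = 6.761 + 0.3016 = 7.062 mg/L.
DO = C_s − D = 10.5 − 7.062 = 3.438 mg/L.

DO ≈ 3.44 mg/L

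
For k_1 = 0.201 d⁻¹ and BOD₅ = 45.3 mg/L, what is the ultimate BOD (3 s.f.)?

BOD₅ = L₀(1 − e^(−5k_1)) ⇒ L₀ = BOD₅ / (1 − e^(−5×0.201))
= 45.3 / (1 − 0.3660) = 45.3 / 0.6340 = 71.46 mg/L.

L₀ ≈ 71.5 mg/L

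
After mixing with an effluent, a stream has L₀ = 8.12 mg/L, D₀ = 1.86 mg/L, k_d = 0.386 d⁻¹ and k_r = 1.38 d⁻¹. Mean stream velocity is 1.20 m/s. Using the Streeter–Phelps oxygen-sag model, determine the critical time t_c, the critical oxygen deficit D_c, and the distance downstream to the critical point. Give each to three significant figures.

t_c ≈ 0.385 d; D_c ≈ 1.96 mg/L; x_c ≈ 39.9 km

With k_r/k_d = 3.575 and 1 − D₀(k_r−k_d)/(k_d L₀) = 0.4101,
t_c = ln(3.575 × 0.4101) / (1.38 − 0.386) = ln(1.466) / 0.9940 = 0.3827/0.9940 = 0.3850 d.
L(t_c) = L₀ e^(−k_d t_c) = 8.12 × 0.8619 = 6.999 mg/L, and at the critical point k_r D_c = k_d L, so D_c = (0.386/1.38) × 6.999 = 1.958 mg/L.
x_c = v t_c = 1.20 m/s × 0.3850 d × 86400 s/d = 39920 m ≈ 39.9 km.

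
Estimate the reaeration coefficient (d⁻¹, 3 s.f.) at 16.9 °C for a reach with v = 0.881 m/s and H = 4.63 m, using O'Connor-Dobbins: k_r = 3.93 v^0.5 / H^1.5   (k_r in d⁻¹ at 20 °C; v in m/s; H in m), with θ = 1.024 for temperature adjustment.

k_r ≈ 0.344 d⁻¹

k_r(20) = 3.93 × 0.881^0.5 / 4.63^1.5 = 3.93 × 0.9386 / 9.963 = 0.3703 d⁻¹.
k_r(16.9) = 0.3703 × 1.024^(16.9−20) = 0.3703 × 0.9291 = 0.3440 d⁻¹.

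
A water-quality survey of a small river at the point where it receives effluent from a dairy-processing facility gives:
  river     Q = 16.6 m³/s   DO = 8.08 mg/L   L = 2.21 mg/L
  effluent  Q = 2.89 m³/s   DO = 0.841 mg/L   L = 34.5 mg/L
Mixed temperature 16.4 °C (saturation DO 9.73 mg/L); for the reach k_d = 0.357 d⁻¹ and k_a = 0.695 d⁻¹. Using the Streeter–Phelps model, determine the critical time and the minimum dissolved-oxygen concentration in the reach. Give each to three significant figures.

Mixed DO = (16.6×8.08 + 2.89×0.841)/(16.6+2.89) = 136.6/19.49 = 7.007 mg/L.
Mixed L₀ = (16.6×2.21 + 2.89×34.5)/(19.49) = 136.4/19.49 = 6.998 mg/L.
Initial deficit D₀ = C_s − DO₀ = 9.73 − 7.007 = 2.723 mg/L.
t_c = (1/0.3380) ln[(0.695/0.357)(1 − 2.723×0.3380/(0.357×6.998))] = 2.959 × ln(1.229) = 0.6112 d.
D_c = (0.357/0.695) × 6.998 × e^(−0.357×0.6112) = 0.5137 × 6.998 × 0.8040 = 2.890 mg/L.
Minimum DO = 9.73 − 2.890 = 6.840 mg/L.

t_c ≈ 0.611 d; minimum DO ≈ 6.84 mg/L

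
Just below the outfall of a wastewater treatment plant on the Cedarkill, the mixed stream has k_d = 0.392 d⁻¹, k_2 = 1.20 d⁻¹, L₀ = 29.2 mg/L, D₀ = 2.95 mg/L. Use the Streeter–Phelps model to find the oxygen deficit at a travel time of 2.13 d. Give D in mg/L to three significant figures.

D ≈ 5.28 mg/L

k_d L₀/(k_2−k_d) = 0.392×29.2/(1.20−0.392) = 11.45/0.8080 = 14.17 mg/L.
e^(−k_d t) = e^(−0.392×2.130) = 0.4339; e^(−k_2 t) = e^(−1.20×2.130) = 0.07761.
D = 14.17 × (0.4339 − 0.07761) + 2.95 × 0.07761 = 5.047 + 0.2290 = 5.276 mg/L.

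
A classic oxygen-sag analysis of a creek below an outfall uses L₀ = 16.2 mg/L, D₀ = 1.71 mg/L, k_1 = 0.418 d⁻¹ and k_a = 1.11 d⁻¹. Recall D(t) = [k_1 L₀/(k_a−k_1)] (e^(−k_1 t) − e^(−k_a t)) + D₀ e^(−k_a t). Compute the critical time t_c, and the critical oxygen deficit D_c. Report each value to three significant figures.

With k_a/k_1 = 2.656 and 1 − D₀(k_a−k_1)/(k_1 L₀) = 0.8253,
t_c = ln(2.656 × 0.8253) / (1.11 − 0.418) = ln(2.191) / 0.6920 = 0.7846/0.6920 = 1.134 d.
L(t_c) = L₀ e^(−k_1 t_c) = 16.2 × 0.6226 = 10.09 mg/L, and at the critical point k_a D_c = k_1 L, so D_c = (0.418/1.11) × 10.09 = 3.798 mg/L.

t_c ≈ 1.13 d; D_c ≈ 3.80 mg/L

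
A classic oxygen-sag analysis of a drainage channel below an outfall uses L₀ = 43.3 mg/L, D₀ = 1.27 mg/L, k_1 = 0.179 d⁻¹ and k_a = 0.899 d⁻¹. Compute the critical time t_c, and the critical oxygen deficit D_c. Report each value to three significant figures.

t_c ≈ 2.07 d; D_c ≈ 5.96 mg/L

With k_a/k_1 = 5.022 and 1 − D₀(k_a−k_1)/(k_1 L₀) = 0.8820,
t_c = ln(5.022 × 0.8820) / (0.899 − 0.179) = ln(4.430) / 0.7200 = 1.488/0.7200 = 2.067 d.
L(t_c) = L₀ e^(−k_1 t_c) = 43.3 × 0.6907 = 29.91 mg/L, and at the critical point k_a D_c = k_1 L, so D_c = (0.179/0.899) × 29.91 = 5.955 mg/L.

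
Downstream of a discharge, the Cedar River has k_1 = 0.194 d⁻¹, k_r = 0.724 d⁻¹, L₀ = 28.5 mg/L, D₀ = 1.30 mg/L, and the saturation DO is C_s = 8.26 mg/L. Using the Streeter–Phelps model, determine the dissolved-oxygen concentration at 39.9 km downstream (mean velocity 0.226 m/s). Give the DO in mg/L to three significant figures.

DO ≈ 3.32 mg/L

Travel time t = x/v = 39.9 km / (0.226 m/s) = 39900 m / 0.226 m/s = 176500 s = 2.043 d.
k_1 L₀/(k_r−k_1) = 0.194×28.5/(0.724−0.194) = 5.529/0.5300 = 10.43 mg/L.
e^(−k_1 t) = e^(−0.194×2.043) = 0.6727; e^(−k_r t) = e^(−0.724×2.043) = 0.2278.
D = 10.43 × (0.6727 − 0.2278) + 1.30 × 0.2278 = 4.642 + 0.2961 = 4.938 mg/L.
DO = C_s − D = 8.26 − 4.938 = 3.322 mg/L.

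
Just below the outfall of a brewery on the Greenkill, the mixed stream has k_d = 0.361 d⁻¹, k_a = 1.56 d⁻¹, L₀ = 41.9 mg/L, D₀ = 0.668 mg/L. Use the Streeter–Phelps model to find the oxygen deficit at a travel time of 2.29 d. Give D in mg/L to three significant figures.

k_d L₀/(k_a−k_d) = 0.361×41.9/(1.56−0.361) = 15.13/1.199 = 12.62 mg/L.
e^(−k_d t) = e^(−0.361×2.290) = 0.4375; e^(−k_a t) = e^(−1.56×2.290) = 0.02809.
D = 12.62 × (0.4375 − 0.02809) + 0.668 × 0.02809 = 5.165 + 0.01876 = 5.184 mg/L.

D ≈ 5.18 mg/L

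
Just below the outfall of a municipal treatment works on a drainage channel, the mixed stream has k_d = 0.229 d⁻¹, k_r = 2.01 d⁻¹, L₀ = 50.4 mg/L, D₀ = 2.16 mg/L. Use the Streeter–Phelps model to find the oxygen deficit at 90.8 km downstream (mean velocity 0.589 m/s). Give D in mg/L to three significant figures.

D ≈ 4.19 mg/L

Travel time t = x/v = 90.8 km / (0.589 m/s) = 90800 m / 0.589 m/s = 154200 s = 1.784 d.
k_d L₀/(k_r−k_d) = 0.229×50.4/(2.01−0.229) = 11.54/1.781 = 6.480 mg/L.
e^(−k_d t) = e^(−0.229×1.784) = 0.6646; e^(−k_r t) = e^(−2.01×1.784) = 0.02770.
D = 6.480 × (0.6646 − 0.02770) + 2.16 × 0.02770 = 4.127 + 0.05983 = 4.187 mg/L.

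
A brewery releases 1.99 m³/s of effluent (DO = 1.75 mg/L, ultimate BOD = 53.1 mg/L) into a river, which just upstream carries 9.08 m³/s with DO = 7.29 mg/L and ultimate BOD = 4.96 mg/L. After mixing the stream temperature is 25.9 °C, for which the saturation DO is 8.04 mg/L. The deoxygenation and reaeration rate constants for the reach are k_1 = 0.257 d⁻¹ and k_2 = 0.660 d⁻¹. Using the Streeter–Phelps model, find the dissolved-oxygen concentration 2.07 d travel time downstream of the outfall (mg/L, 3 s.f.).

Mixed DO = (9.08×7.29 + 1.99×1.75)/(9.08+1.99) = 69.68/11.07 = 6.294 mg/L.
Mixed L₀ = (9.08×4.96 + 1.99×53.1)/(11.07) = 150.7/11.07 = 13.61 mg/L.
Initial deficit D₀ = C_s − DO₀ = 8.04 − 6.294 = 1.746 mg/L.
D(2.07) = [0.257×13.61/(0.660−0.257)](e^(−0.257×2.07) − e^(−0.660×2.07)) + 1.746 e^(−0.660×2.07)
= 8.682 × (0.5874 − 0.2551) + 1.746 × 0.2551 = 3.331 mg/L.
DO = 8.04 − 3.331 = 4.709 mg/L.

DO ≈ 4.71 mg/L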